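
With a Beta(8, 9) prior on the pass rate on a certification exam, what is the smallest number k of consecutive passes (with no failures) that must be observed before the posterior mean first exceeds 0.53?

k = 3

After k passes and 0 failures the posterior is Beta(8+k, 9), with mean (8+k)/(8+9+k).
Set (8+k)/(17+k) > 0.53 and solve: k > (0.53·17 − 8)/(1 − 0.53) = 2.149.
The smallest integer exceeding 2.149 is 3, and checking k=3: (11)/(20) = 0.5500 > 0.53.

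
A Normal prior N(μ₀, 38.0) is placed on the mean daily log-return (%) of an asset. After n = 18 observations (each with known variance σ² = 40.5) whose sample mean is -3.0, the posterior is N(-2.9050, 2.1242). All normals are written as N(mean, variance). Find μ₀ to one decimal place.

The posterior mean is a precision-weighted average: μ_n = (τ₀μ₀ + τ_data·x̄)/(τ₀+τ_data), with τ₀=1/σ₀² and τ_data=n/σ².
Here τ₀ = 1/38.0 = 0.026316 and τ_data = 18/40.5 = 0.444444, so τ_n = 0.470760.
Rearranging for μ₀: μ₀ = (μ_n·τ_n − τ_data·x̄)/τ₀ = (-2.9050·0.470760 − 0.444444·-3.0) / 0.026316 = -0.034226/0.026316 ≈ -1.3.

μ₀ = -1.3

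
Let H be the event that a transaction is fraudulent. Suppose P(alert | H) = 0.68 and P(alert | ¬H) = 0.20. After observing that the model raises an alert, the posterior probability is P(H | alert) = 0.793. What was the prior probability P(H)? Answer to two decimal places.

P(H) = 0.53

Bayes' rule in odds form gives O(H|E) = O(H)·[P(E|H)/P(E|¬H)], hence O(H) = O(H|E)/LR.
Posterior odds = 0.793/(1−0.793) = 3.8309. LR = 0.68/0.20 = 3.4000.
Prior odds = 3.8309/3.4000 = 1.1267, so P(H) = 1.1267/(1+1.1267) ≈ 0.53.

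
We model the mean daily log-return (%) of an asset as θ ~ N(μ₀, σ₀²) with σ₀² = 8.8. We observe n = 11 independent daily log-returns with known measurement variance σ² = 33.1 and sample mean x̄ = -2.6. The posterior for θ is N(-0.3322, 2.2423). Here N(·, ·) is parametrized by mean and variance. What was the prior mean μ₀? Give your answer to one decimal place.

μ₀ = 6.3

With known observation variance, the Normal–Normal posterior has precision τ_n = τ₀ + n/σ² and mean μ_n = (τ₀μ₀ + (n/σ²)x̄)/τ_n.
Here τ₀ = 1/8.8 = 0.113636 and τ_data = 11/33.1 = 0.332326, so τ_n = 0.445962.
Rearranging for μ₀: μ₀ = (μ_n·τ_n − τ_data·x̄)/τ₀ = (-0.3322·0.445962 − 0.332326·-2.6) / 0.113636 = 0.715899/0.113636 ≈ 6.3.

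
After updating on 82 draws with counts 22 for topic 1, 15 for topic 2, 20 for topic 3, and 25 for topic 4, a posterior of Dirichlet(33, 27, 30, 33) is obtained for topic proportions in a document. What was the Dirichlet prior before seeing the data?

For a Dirichlet(α) prior with multinomial counts c, the posterior is Dirichlet(α + c) componentwise.
Subtract each count from the matching posterior parameter: 33−22=11, 27−15=12, 30−20=10, 33−25=8.

Dirichlet(11, 12, 10, 8)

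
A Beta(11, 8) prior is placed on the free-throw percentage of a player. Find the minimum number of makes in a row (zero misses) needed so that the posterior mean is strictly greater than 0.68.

After k makes and 0 misses the posterior is Beta(11+k, 8), with mean (11+k)/(11+8+k).
Set (11+k)/(19+k) > 0.68 and solve: k > (0.68·19 − 11)/(1 − 0.68) = 6.000.
The smallest integer exceeding 6.000 is 7, and checking k=7: (18)/(26) = 0.6923 > 0.68.

k = 7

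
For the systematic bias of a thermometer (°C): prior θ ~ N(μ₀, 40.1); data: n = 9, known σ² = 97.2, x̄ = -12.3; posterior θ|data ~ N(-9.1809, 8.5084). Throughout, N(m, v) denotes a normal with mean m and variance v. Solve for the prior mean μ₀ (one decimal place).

With known observation variance, the Normal–Normal posterior has precision τ_n = τ₀ + n/σ² and mean μ_n = (τ₀μ₀ + (n/σ²)x̄)/τ_n.
Here τ₀ = 1/40.1 = 0.024938 and τ_data = 9/97.2 = 0.092593, so τ_n = 0.117531.
Rearranging for μ₀: μ₀ = (μ_n·τ_n − τ_data·x̄)/τ₀ = (-9.1809·0.117531 − 0.092593·-12.3) / 0.024938 = 0.059854/0.024938 ≈ 2.4.

μ₀ = 2.4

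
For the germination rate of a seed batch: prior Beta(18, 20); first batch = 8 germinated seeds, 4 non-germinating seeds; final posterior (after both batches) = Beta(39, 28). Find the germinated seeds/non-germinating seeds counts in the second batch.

13 germinated seeds and 4 non-germinating seeds

Sequential conjugate updates are equivalent to a single update on the pooled data, so total successes = posterior α − prior α and total failures = posterior β − prior β.
Total across both batches: 39−18=21 germinated seeds, 28−20=8 non-germinating seeds.
Subtract the first batch: 21−8=13 germinated seeds and 8−4=4 non-germinating seeds.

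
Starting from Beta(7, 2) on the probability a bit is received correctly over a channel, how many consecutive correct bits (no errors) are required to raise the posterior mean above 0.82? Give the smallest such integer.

After k correct bits and 0 errors the posterior is Beta(7+k, 2), with mean (7+k)/(7+2+k).
Set (7+k)/(9+k) > 0.82 and solve: k > (0.82·9 − 7)/(1 − 0.82) = 2.111.
The smallest integer exceeding 2.111 is 3.

k = 3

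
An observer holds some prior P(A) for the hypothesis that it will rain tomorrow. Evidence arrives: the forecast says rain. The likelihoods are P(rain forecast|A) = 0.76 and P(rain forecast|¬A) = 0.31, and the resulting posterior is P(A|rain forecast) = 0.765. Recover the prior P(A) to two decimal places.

P(A) = 0.57

In odds form, posterior odds = prior odds × likelihood ratio, so prior odds = posterior odds ÷ LR.
Posterior odds = 0.765/(1−0.765) = 3.2553. LR = 0.76/0.31 = 2.4516.
Prior odds = 3.2553/2.4516 = 1.3278, so P(A) = 1.3278/(1+1.3278) ≈ 0.57.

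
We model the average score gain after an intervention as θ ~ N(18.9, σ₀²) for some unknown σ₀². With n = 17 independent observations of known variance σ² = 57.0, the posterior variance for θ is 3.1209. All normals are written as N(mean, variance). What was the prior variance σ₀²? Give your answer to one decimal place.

σ₀² = 45.1

Posterior precision equals prior precision plus data precision: 1/σ_n² = 1/σ₀² + n/σ².
So 1/σ₀² = 1/3.1209 − 17/57.0 = 0.320420 − 0.298246 = 0.022174.
Hence σ₀² = 1/0.022174 ≈ 45.1.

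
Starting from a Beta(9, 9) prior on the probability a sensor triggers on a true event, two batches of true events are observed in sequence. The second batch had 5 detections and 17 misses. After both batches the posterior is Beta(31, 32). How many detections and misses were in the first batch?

17 detections and 6 misses

Sequential conjugate updates are equivalent to a single update on the pooled data, so total successes = posterior α − prior α and total failures = posterior β − prior β.
Total across both batches: 31−9=22 detections, 32−9=23 misses.
Subtract the second batch: 22−5=17 detections and 23−17=6 misses.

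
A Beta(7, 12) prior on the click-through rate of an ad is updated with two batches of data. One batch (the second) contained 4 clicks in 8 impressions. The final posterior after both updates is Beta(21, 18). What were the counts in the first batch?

Sequential conjugate updates are equivalent to a single update on the pooled data, so total successes = posterior α − prior α and total failures = posterior β − prior β.
Total across both batches: 21−7=14 clicks, 18−12=6 non-clicks.
Subtract the second batch: 14−4=10 clicks and 6−4=2 non-clicks.

10 clicks and 2 non-clicks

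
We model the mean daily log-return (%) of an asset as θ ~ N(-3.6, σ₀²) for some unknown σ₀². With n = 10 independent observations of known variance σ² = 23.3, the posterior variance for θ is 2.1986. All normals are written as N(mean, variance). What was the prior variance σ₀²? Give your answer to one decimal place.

σ₀² = 39.0

Posterior precision equals prior precision plus data precision: 1/σ_n² = 1/σ₀² + n/σ².
So 1/σ₀² = 1/2.1986 − 10/23.3 = 0.454835 − 0.429185 = 0.025650.
Hence σ₀² = 1/0.025650 ≈ 39.0.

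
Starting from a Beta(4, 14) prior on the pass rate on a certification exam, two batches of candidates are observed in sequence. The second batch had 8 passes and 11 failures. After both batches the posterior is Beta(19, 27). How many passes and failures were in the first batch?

Because Beta–binomial updating is additive in the counts, the combined data contributed (α_post−α_prior, β_post−β_prior) successes and failures.
Total across both batches: 19−4=15 passes, 27−14=13 failures.
Subtract the second batch: 15−8=7 passes and 13−11=2 failures.

7 passes and 2 failures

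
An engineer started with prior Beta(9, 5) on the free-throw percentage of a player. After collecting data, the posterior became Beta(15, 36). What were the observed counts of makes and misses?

6 makes and 31 misses

A Beta(a, b) prior with s successes and f failures in binomial data gives a Beta(a+s, b+f) posterior.
So s = 15 − 9 = 6 and f = 36 − 5 = 31.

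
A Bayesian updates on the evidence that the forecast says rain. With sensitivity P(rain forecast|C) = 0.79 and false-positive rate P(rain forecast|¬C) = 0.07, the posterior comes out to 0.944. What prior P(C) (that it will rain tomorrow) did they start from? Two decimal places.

In odds form, posterior odds = prior odds × likelihood ratio, so prior odds = posterior odds ÷ LR.
Posterior odds = 0.944/(1−0.944) = 16.8571. LR = 0.79/0.07 = 11.2857.
Prior odds = 16.8571/11.2857 = 1.4937, so P(C) = 1.4937/(1+1.4937) ≈ 0.60.

P(C) = 0.60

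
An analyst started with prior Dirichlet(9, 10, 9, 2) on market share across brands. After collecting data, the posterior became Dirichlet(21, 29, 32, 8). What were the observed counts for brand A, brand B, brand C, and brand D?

counts (12, 19, 23, 6)

For a Dirichlet(α) prior with multinomial counts c, the posterior is Dirichlet(α + c) componentwise.
Counts are posterior − prior componentwise: 21−9=12, 29−10=19, 32−9=23, 8−2=6.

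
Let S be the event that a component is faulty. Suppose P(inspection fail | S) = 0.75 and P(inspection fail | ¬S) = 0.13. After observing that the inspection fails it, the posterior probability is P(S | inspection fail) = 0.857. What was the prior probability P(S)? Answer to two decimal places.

Bayes' rule in odds form gives O(S|E) = O(S)·[P(E|S)/P(E|¬S)], hence O(S) = O(S|E)/LR.
Posterior odds = 0.857/(1−0.857) = 5.9930. LR = 0.75/0.13 = 5.7692.
Prior odds = 5.9930/5.7692 = 1.0388, so P(S) = 1.0388/(1+1.0388) ≈ 0.51.

P(S) = 0.51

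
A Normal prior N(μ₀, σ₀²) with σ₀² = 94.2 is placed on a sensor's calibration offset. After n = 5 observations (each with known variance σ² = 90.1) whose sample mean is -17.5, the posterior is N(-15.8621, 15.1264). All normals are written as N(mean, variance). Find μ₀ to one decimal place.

With known observation variance, the Normal–Normal posterior has precision τ_n = τ₀ + n/σ² and mean μ_n = (τ₀μ₀ + (n/σ²)x̄)/τ_n.
Here τ₀ = 1/94.2 = 0.010616 and τ_data = 5/90.1 = 0.055494, so τ_n = 0.066110.
Rearranging for μ₀: μ₀ = (μ_n·τ_n − τ_data·x̄)/τ₀ = (-15.8621·0.066110 − 0.055494·-17.5) / 0.010616 = -0.077498/0.010616 ≈ -7.3.

μ₀ = -7.3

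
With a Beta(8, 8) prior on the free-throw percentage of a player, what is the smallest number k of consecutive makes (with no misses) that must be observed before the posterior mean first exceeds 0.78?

After k makes and 0 misses the posterior is Beta(8+k, 8), with mean (8+k)/(8+8+k).
Set (8+k)/(16+k) > 0.78 and solve: k > (0.78·16 − 8)/(1 − 0.78) = 20.364.
The smallest integer exceeding 20.364 is 21, and checking k=21: (29)/(37) = 0.7838 > 0.78.

k = 21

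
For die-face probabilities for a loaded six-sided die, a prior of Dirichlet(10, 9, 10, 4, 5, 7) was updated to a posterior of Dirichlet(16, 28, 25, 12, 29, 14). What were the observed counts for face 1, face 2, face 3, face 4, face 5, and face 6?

counts (6, 19, 15, 8, 24, 7)

For a Dirichlet(α) prior with multinomial counts c, the posterior is Dirichlet(α + c) componentwise.
Counts are posterior − prior componentwise: 16−10=6, 28−9=19, 25−10=15, 12−4=8, 29−5=24, 14−7=7.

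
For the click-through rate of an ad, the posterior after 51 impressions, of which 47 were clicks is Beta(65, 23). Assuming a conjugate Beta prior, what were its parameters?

Beta is conjugate to the binomial likelihood: posterior = Beta(α+s, β+f).
So α = 65 − 47 = 18 and β = 23 − 4 = 19.

Beta(18, 19)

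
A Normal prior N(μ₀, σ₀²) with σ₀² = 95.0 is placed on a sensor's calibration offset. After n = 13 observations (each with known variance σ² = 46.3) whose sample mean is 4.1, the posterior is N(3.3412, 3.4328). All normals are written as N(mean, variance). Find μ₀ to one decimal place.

The posterior mean is a precision-weighted average: μ_n = (τ₀μ₀ + τ_data·x̄)/(τ₀+τ_data), with τ₀=1/σ₀² and τ_data=n/σ².
Here τ₀ = 1/95.0 = 0.010526 and τ_data = 13/46.3 = 0.280778, so τ_n = 0.291304.
Rearranging for μ₀: μ₀ = (μ_n·τ_n − τ_data·x̄)/τ₀ = (3.3412·0.291304 − 0.280778·4.1) / 0.010526 = -0.177885/0.010526 ≈ -16.9.

μ₀ = -16.9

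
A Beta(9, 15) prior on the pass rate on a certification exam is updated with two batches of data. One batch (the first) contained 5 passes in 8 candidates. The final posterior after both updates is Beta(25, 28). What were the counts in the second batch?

11 passes and 10 failures

Sequential conjugate updates are equivalent to a single update on the pooled data, so total successes = posterior α − prior α and total failures = posterior β − prior β.
Total across both batches: 25−9=16 passes, 28−15=13 failures.
Subtract the first batch: 16−5=11 passes and 13−3=10 failures.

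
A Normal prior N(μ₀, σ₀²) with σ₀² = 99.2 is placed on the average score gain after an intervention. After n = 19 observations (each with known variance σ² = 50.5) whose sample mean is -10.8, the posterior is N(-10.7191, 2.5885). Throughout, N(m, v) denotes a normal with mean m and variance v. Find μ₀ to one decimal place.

μ₀ = -7.7

With known observation variance, the Normal–Normal posterior has precision τ_n = τ₀ + n/σ² and mean μ_n = (τ₀μ₀ + (n/σ²)x̄)/τ_n.
Here τ₀ = 1/99.2 = 0.010081 and τ_data = 19/50.5 = 0.376238, so τ_n = 0.386319.
Rearranging for μ₀: μ₀ = (μ_n·τ_n − τ_data·x̄)/τ₀ = (-10.7191·0.386319 − 0.376238·-10.8) / 0.010081 = -0.077622/0.010081 ≈ -7.7.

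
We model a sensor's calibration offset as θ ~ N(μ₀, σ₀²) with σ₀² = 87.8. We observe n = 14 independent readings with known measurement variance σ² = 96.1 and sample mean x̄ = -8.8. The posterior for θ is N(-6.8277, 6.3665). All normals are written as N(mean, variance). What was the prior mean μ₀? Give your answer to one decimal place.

With known observation variance, the Normal–Normal posterior has precision τ_n = τ₀ + n/σ² and mean μ_n = (τ₀μ₀ + (n/σ²)x̄)/τ_n.
Here τ₀ = 1/87.8 = 0.011390 and τ_data = 14/96.1 = 0.145682, so τ_n = 0.157072.
Rearranging for μ₀: μ₀ = (μ_n·τ_n − τ_data·x̄)/τ₀ = (-6.8277·0.157072 − 0.145682·-8.8) / 0.011390 = 0.209561/0.011390 ≈ 18.4.

μ₀ = 18.4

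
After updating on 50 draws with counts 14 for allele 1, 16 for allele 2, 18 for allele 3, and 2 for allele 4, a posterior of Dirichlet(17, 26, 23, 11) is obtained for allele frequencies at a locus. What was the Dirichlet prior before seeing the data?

For a Dirichlet(α) prior with multinomial counts c, the posterior is Dirichlet(α + c) componentwise.
Subtract each count from the matching posterior parameter: 17−14=3, 26−16=10, 23−18=5, 11−2=9.

Dirichlet(3, 10, 5, 9)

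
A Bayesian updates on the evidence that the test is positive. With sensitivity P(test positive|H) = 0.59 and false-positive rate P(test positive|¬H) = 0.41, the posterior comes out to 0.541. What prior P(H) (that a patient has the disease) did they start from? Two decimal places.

P(H) = 0.45

In odds form, posterior odds = prior odds × likelihood ratio, so prior odds = posterior odds ÷ LR.
Posterior odds = 0.541/(1−0.541) = 1.1786. LR = 0.59/0.41 = 1.4390.
Prior odds = 1.1786/1.4390 = 0.8190, so P(H) = 0.8190/(1+0.8190) ≈ 0.45.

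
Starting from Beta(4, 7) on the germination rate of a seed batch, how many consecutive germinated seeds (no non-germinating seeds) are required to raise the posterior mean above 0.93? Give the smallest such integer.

k = 90

After k germinated seeds and 0 non-germinating seeds the posterior is Beta(4+k, 7), with mean (4+k)/(4+7+k).
Set (4+k)/(11+k) > 0.93 and solve: k > (0.93·11 − 4)/(1 − 0.93) = 89.000.
The smallest integer exceeding 89.000 is 90.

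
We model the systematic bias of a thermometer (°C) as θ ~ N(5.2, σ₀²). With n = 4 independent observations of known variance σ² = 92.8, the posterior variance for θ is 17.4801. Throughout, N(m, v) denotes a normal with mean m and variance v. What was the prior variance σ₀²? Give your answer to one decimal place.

σ₀² = 70.9

For the Normal–Normal model with known σ², precisions add: τ_n = τ₀ + n/σ².
So 1/σ₀² = 1/17.4801 − 4/92.8 = 0.057208 − 0.043103 = 0.014105.
Hence σ₀² = 1/0.014105 ≈ 70.9.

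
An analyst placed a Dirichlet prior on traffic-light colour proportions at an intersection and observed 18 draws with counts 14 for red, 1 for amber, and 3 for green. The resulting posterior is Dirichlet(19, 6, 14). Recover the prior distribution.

Dirichlet(5, 5, 11)

For a Dirichlet(α) prior with multinomial counts c, the posterior is Dirichlet(α + c) componentwise.
Subtract each count from the matching posterior parameter: 19−14=5, 6−1=5, 14−3=11.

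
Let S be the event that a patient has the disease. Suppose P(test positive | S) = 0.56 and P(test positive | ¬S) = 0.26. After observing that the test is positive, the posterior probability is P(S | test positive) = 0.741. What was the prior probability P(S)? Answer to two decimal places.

P(S) = 0.57

In odds form, posterior odds = prior odds × likelihood ratio, so prior odds = posterior odds ÷ LR.
Posterior odds = 0.741/(1−0.741) = 2.8610. LR = 0.56/0.26 = 2.1538.
Prior odds = 2.8610/2.1538 = 1.3283, so P(S) = 1.3283/(1+1.3283) ≈ 0.57.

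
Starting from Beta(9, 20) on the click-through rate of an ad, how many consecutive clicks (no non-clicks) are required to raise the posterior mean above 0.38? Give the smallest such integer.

After k clicks and 0 non-clicks the posterior is Beta(9+k, 20), with mean (9+k)/(9+20+k).
Set (9+k)/(29+k) > 0.38 and solve: k > (0.38·29 − 9)/(1 − 0.38) = 3.258.
The smallest integer exceeding 3.258 is 4, and checking k=4: (13)/(33) = 0.3939 > 0.38.

k = 4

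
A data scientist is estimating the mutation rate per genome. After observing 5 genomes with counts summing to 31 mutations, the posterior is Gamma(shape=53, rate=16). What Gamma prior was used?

Gamma–Poisson conjugacy: posterior shape = α + Σxᵢ, posterior rate = β + n.
So α = 53 − 31 = 22 and β = 16 − 5 = 11.

Gamma(shape=22, rate=11)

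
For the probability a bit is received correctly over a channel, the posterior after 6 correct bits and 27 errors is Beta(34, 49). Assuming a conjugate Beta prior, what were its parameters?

Beta(28, 22)

Under Beta–binomial conjugacy the posterior parameters are (α+s, β+f).
So α = 34 − 6 = 28 and β = 49 − 27 = 22.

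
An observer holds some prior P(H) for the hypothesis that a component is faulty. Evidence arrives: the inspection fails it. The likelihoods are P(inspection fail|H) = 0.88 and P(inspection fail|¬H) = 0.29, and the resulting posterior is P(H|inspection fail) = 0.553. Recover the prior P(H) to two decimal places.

P(H) = 0.29

Bayes' rule in odds form gives O(H|E) = O(H)·[P(E|H)/P(E|¬H)], hence O(H) = O(H|E)/LR.
Posterior odds = 0.553/(1−0.553) = 1.2371. LR = 0.88/0.29 = 3.0345.
Prior odds = 1.2371/3.0345 = 0.4077, so P(H) = 0.4077/(1+0.4077) ≈ 0.29.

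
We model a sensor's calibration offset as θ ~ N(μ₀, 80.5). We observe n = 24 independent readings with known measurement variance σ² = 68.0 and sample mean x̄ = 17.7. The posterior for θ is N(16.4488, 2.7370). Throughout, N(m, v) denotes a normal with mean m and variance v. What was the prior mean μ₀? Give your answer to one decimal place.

The posterior mean is a precision-weighted average: μ_n = (τ₀μ₀ + τ_data·x̄)/(τ₀+τ_data), with τ₀=1/σ₀² and τ_data=n/σ².
Here τ₀ = 1/80.5 = 0.012422 and τ_data = 24/68.0 = 0.352941, so τ_n = 0.365363.
Rearranging for μ₀: μ₀ = (μ_n·τ_n − τ_data·x̄)/τ₀ = (16.4488·0.365363 − 0.352941·17.7) / 0.012422 = -0.237273/0.012422 ≈ -19.1.

μ₀ = -19.1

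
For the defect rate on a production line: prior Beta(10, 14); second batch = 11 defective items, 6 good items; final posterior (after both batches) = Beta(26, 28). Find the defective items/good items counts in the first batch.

Because Beta–binomial updating is additive in the counts, the combined data contributed (α_post−α_prior, β_post−β_prior) successes and failures.
Total across both batches: 26−10=16 defective items, 28−14=14 good items.
Subtract the second batch: 16−11=5 defective items and 14−6=8 good items.

5 defective items and 8 good items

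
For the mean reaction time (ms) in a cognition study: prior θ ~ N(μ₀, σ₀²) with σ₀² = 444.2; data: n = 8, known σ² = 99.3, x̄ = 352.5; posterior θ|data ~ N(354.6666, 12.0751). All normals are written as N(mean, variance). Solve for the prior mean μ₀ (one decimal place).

μ₀ = 432.2

With known observation variance, the Normal–Normal posterior has precision τ_n = τ₀ + n/σ² and mean μ_n = (τ₀μ₀ + (n/σ²)x̄)/τ_n.
Here τ₀ = 1/444.2 = 0.002251 and τ_data = 8/99.3 = 0.080564, so τ_n = 0.082815.
Rearranging for μ₀: μ₀ = (μ_n·τ_n − τ_data·x̄)/τ₀ = (354.6666·0.082815 − 0.080564·352.5) / 0.002251 = 0.972904/0.002251 ≈ 432.2.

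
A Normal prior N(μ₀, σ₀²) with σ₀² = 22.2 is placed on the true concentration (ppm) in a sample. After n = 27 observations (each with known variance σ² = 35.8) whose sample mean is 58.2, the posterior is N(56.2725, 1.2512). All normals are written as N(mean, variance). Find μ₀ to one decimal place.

μ₀ = 24.0

With known observation variance, the Normal–Normal posterior has precision τ_n = τ₀ + n/σ² and mean μ_n = (τ₀μ₀ + (n/σ²)x̄)/τ_n.
Here τ₀ = 1/22.2 = 0.045045 and τ_data = 27/35.8 = 0.754190, so τ_n = 0.799235.
Rearranging for μ₀: μ₀ = (μ_n·τ_n − τ_data·x̄)/τ₀ = (56.2725·0.799235 − 0.754190·58.2) / 0.045045 = 1.081094/0.045045 ≈ 24.0.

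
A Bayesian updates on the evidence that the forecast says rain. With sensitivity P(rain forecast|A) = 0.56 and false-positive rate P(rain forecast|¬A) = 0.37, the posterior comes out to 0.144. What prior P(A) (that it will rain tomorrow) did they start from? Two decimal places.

P(A) = 0.10

In odds form, posterior odds = prior odds × likelihood ratio, so prior odds = posterior odds ÷ LR.
Posterior odds = 0.144/(1−0.144) = 0.1682. LR = 0.56/0.37 = 1.5135.
Prior odds = 0.1682/1.5135 = 0.1111, so P(A) = 0.1111/(1+0.1111) ≈ 0.10.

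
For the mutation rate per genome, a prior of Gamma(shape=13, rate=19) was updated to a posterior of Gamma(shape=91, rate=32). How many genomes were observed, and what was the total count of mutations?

Gamma–Poisson conjugacy: posterior shape = α + Σxᵢ, posterior rate = β + n.
Matching: Σxᵢ = 91 − 13 = 78 and n = 32 − 19 = 13.

n = 13 genomes with total 78 mutations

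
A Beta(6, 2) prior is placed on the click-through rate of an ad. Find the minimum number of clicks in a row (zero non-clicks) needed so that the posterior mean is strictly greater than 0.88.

k = 9

After k clicks and 0 non-clicks the posterior is Beta(6+k, 2), with mean (6+k)/(6+2+k).
Set (6+k)/(8+k) > 0.88 and solve: k > (0.88·8 − 6)/(1 − 0.88) = 8.667.
The smallest integer exceeding 8.667 is 9.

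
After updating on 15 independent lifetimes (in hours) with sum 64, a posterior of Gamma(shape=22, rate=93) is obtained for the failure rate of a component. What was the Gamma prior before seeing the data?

Gamma(shape=7, rate=29)

Gamma–exponential conjugacy: posterior shape = α + n, posterior rate = β + Σtᵢ.
So α = 22 − 15 = 7 and β = 93 − 64 = 29.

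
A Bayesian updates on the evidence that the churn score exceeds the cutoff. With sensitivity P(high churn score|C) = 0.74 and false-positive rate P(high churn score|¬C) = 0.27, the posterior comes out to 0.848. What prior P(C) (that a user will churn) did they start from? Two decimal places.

Bayes' rule in odds form gives O(C|E) = O(C)·[P(E|C)/P(E|¬C)], hence O(C) = O(C|E)/LR.
Posterior odds = 0.848/(1−0.848) = 5.5789. LR = 0.74/0.27 = 2.7407.
Prior odds = 5.5789/2.7407 = 2.0356, so P(C) = 2.0356/(1+2.0356) ≈ 0.67.

P(C) = 0.67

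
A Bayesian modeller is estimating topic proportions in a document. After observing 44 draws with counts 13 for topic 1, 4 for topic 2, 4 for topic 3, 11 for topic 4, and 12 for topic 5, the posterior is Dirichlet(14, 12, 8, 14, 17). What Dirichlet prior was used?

Dirichlet(1, 8, 4, 3, 5)

For a Dirichlet(α) prior with multinomial counts c, the posterior is Dirichlet(α + c) componentwise.
Subtract each count from the matching posterior parameter: 14−13=1, 12−4=8, 8−4=4, 14−11=3, 17−12=5.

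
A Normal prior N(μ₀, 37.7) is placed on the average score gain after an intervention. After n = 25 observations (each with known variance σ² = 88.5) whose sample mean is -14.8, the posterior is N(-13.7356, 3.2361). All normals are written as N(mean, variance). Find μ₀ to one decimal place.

μ₀ = -2.4

The posterior mean is a precision-weighted average: μ_n = (τ₀μ₀ + τ_data·x̄)/(τ₀+τ_data), with τ₀=1/σ₀² and τ_data=n/σ².
Here τ₀ = 1/37.7 = 0.026525 and τ_data = 25/88.5 = 0.282486, so τ_n = 0.309011.
Rearranging for μ₀: μ₀ = (μ_n·τ_n − τ_data·x̄)/τ₀ = (-13.7356·0.309011 − 0.282486·-14.8) / 0.026525 = -0.063659/0.026525 ≈ -2.4.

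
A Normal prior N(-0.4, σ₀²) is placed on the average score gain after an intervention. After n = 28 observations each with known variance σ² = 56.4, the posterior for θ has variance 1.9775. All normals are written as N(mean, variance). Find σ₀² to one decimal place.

σ₀² = 108.3

For the Normal–Normal model with known σ², precisions add: τ_n = τ₀ + n/σ².
So 1/σ₀² = 1/1.9775 − 28/56.4 = 0.505689 − 0.496454 = 0.009235.
Hence σ₀² = 1/0.009235 ≈ 108.3.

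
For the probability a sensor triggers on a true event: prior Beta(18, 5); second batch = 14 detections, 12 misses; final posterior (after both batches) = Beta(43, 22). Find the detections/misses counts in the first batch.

Sequential conjugate updates are equivalent to a single update on the pooled data, so total successes = posterior α − prior α and total failures = posterior β − prior β.
Total across both batches: 43−18=25 detections, 22−5=17 misses.
Subtract the second batch: 25−14=11 detections and 17−12=5 misses.

11 detections and 5 misses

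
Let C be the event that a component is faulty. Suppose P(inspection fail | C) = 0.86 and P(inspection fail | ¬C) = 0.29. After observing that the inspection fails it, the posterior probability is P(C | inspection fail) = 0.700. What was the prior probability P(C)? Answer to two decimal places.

P(C) = 0.44

In odds form, posterior odds = prior odds × likelihood ratio, so prior odds = posterior odds ÷ LR.
Posterior odds = 0.700/(1−0.700) = 2.3333. LR = 0.86/0.29 = 2.9655.
Prior odds = 2.3333/2.9655 = 0.7868, so P(C) = 0.7868/(1+0.7868) ≈ 0.44.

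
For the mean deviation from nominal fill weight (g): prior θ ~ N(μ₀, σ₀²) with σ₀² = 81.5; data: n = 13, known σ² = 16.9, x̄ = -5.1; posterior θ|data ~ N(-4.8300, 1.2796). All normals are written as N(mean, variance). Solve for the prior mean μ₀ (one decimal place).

The posterior mean is a precision-weighted average: μ_n = (τ₀μ₀ + τ_data·x̄)/(τ₀+τ_data), with τ₀=1/σ₀² and τ_data=n/σ².
Here τ₀ = 1/81.5 = 0.012270 and τ_data = 13/16.9 = 0.769231, so τ_n = 0.781501.
Rearranging for μ₀: μ₀ = (μ_n·τ_n − τ_data·x̄)/τ₀ = (-4.8300·0.781501 − 0.769231·-5.1) / 0.012270 = 0.148428/0.012270 ≈ 12.1.

μ₀ = 12.1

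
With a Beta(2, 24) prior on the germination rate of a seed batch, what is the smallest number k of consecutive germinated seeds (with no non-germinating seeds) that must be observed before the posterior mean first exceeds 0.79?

k = 89

After k germinated seeds and 0 non-germinating seeds the posterior is Beta(2+k, 24), with mean (2+k)/(2+24+k).
Set (2+k)/(26+k) > 0.79 and solve: k > (0.79·26 − 2)/(1 − 0.79) = 88.286.
The smallest integer exceeding 88.286 is 89.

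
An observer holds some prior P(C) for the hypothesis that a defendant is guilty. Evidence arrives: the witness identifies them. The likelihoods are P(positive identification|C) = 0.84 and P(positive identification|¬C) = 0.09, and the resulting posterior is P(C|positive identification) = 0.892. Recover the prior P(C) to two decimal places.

P(C) = 0.47

Bayes' rule in odds form gives O(C|E) = O(C)·[P(E|C)/P(E|¬C)], hence O(C) = O(C|E)/LR.
Posterior odds = 0.892/(1−0.892) = 8.2593. LR = 0.84/0.09 = 9.3333.
Prior odds = 8.2593/9.3333 = 0.8849, so P(C) = 0.8849/(1+0.8849) ≈ 0.47.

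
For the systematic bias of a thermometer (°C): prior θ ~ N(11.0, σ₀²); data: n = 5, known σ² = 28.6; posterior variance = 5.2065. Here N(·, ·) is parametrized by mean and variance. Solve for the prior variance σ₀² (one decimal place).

σ₀² = 58.0

Posterior precision equals prior precision plus data precision: 1/σ_n² = 1/σ₀² + n/σ².
So 1/σ₀² = 1/5.2065 − 5/28.6 = 0.192068 − 0.174825 = 0.017243.
Hence σ₀² = 1/0.017243 ≈ 58.0.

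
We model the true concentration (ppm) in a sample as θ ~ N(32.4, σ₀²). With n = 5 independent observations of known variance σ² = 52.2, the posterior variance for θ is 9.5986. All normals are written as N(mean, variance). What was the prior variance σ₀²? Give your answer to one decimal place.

Posterior precision equals prior precision plus data precision: 1/σ_n² = 1/σ₀² + n/σ².
So 1/σ₀² = 1/9.5986 − 5/52.2 = 0.104182 − 0.095785 = 0.008397.
Hence σ₀² = 1/0.008397 ≈ 119.1.

σ₀² = 119.1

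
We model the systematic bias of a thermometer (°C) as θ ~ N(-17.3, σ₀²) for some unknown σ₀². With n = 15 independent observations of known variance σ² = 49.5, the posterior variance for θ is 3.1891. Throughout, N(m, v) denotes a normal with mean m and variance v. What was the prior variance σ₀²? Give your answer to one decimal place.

σ₀² = 94.9

For the Normal–Normal model with known σ², precisions add: τ_n = τ₀ + n/σ².
So 1/σ₀² = 1/3.1891 − 15/49.5 = 0.313568 − 0.303030 = 0.010538.
Hence σ₀² = 1/0.010538 ≈ 94.9.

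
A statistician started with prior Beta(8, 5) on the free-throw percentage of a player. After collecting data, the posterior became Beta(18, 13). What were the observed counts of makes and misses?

10 makes and 8 misses

Beta is conjugate to the binomial likelihood: posterior = Beta(α+s, β+f).
Match parameters: s=18−8=10, f=13−5=8.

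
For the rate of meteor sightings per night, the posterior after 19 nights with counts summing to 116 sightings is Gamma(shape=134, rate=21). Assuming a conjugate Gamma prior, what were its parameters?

Gamma(shape=18, rate=2)

A Gamma(α, β) prior (rate parametrization) on a Poisson rate with n observations summing to S gives posterior Gamma(α+S, β+n).
So α = 134 − 116 = 18 and β = 21 − 19 = 2.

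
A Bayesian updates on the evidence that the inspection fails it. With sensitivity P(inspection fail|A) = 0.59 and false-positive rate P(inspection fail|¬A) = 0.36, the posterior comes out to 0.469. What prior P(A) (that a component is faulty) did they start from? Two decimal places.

In odds form, posterior odds = prior odds × likelihood ratio, so prior odds = posterior odds ÷ LR.
Posterior odds = 0.469/(1−0.469) = 0.8832. LR = 0.59/0.36 = 1.6389.
Prior odds = 0.8832/1.6389 = 0.5389, so P(A) = 0.5389/(1+0.5389) ≈ 0.35.

P(A) = 0.35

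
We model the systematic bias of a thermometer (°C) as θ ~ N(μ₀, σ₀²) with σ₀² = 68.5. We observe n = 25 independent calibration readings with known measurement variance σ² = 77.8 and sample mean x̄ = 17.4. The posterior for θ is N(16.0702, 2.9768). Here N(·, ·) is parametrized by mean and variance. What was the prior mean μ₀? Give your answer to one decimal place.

μ₀ = -13.2

The posterior mean is a precision-weighted average: μ_n = (τ₀μ₀ + τ_data·x̄)/(τ₀+τ_data), with τ₀=1/σ₀² and τ_data=n/σ².
Here τ₀ = 1/68.5 = 0.014599 and τ_data = 25/77.8 = 0.321337, so τ_n = 0.335936.
Rearranging for μ₀: μ₀ = (μ_n·τ_n − τ_data·x̄)/τ₀ = (16.0702·0.335936 − 0.321337·17.4) / 0.014599 = -0.192705/0.014599 ≈ -13.2.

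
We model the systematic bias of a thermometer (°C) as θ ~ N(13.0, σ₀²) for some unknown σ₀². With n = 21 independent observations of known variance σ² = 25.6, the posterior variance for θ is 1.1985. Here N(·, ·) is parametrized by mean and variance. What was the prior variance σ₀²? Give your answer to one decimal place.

For the Normal–Normal model with known σ², precisions add: τ_n = τ₀ + n/σ².
So 1/σ₀² = 1/1.1985 − 21/25.6 = 0.834376 − 0.820312 = 0.014064.
Hence σ₀² = 1/0.014064 ≈ 71.1.

σ₀² = 71.1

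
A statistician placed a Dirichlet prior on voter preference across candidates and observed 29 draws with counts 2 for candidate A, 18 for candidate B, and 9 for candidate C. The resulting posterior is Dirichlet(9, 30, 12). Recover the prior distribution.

For a Dirichlet(α) prior with multinomial counts c, the posterior is Dirichlet(α + c) componentwise.
Subtract each count from the matching posterior parameter: 9−2=7, 30−18=12, 12−9=3.

Dirichlet(7, 12, 3)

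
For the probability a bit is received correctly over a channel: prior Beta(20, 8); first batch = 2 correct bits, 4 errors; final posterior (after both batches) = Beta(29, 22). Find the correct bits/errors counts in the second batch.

Sequential conjugate updates are equivalent to a single update on the pooled data, so total successes = posterior α − prior α and total failures = posterior β − prior β.
Total across both batches: 29−20=9 correct bits, 22−8=14 errors.
Subtract the first batch: 9−2=7 correct bits and 14−4=10 errors.

7 correct bits and 10 errors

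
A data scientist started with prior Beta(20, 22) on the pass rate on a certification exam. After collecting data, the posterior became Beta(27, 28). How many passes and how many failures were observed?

7 passes and 6 failures

A Beta(α, β) prior with s successes and f failures in binomial data gives a Beta(α+s, β+f) posterior.
So s = 27 − 20 = 7 and f = 28 − 22 = 6.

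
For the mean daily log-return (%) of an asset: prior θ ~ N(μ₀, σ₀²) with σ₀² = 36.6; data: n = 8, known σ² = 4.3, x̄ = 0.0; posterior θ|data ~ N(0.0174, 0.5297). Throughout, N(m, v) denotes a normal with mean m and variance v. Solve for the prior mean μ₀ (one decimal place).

μ₀ = 1.2

With known observation variance, the Normal–Normal posterior has precision τ_n = τ₀ + n/σ² and mean μ_n = (τ₀μ₀ + (n/σ²)x̄)/τ_n.
Here τ₀ = 1/36.6 = 0.027322 and τ_data = 8/4.3 = 1.860465, so τ_n = 1.887787.
Rearranging for μ₀: μ₀ = (μ_n·τ_n − τ_data·x̄)/τ₀ = (0.0174·1.887787 − 1.860465·0.0) / 0.027322 = 0.032847/0.027322 ≈ 1.2.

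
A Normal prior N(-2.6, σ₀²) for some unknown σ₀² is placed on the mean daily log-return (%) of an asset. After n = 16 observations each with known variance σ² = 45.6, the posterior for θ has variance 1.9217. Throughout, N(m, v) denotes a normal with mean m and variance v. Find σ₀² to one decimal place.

Posterior precision equals prior precision plus data precision: 1/σ_n² = 1/σ₀² + n/σ².
So 1/σ₀² = 1/1.9217 − 16/45.6 = 0.520373 − 0.350877 = 0.169496.
Hence σ₀² = 1/0.169496 ≈ 5.9.

σ₀² = 5.9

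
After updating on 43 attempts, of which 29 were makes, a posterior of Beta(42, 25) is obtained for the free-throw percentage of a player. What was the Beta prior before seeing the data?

Beta(13, 11)

Beta is conjugate to the binomial likelihood: posterior = Beta(α+s, β+f).
So α = 42 − 29 = 13 and β = 25 − 14 = 11.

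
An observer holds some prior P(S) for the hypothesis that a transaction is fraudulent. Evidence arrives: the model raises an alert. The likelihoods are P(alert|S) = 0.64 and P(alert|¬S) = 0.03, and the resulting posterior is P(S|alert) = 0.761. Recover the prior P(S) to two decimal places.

P(S) = 0.13

In odds form, posterior odds = prior odds × likelihood ratio, so prior odds = posterior odds ÷ LR.
Posterior odds = 0.761/(1−0.761) = 3.1841. LR = 0.64/0.03 = 21.3333.
Prior odds = 3.1841/21.3333 = 0.1493, so P(S) = 0.1493/(1+0.1493) ≈ 0.13.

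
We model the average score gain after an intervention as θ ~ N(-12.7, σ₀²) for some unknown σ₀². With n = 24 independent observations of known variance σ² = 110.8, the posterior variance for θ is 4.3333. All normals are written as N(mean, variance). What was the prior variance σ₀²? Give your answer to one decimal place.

Posterior precision equals prior precision plus data precision: 1/σ_n² = 1/σ₀² + n/σ².
So 1/σ₀² = 1/4.3333 − 24/110.8 = 0.230771 − 0.216606 = 0.014165.
Hence σ₀² = 1/0.014165 ≈ 70.6.

σ₀² = 70.6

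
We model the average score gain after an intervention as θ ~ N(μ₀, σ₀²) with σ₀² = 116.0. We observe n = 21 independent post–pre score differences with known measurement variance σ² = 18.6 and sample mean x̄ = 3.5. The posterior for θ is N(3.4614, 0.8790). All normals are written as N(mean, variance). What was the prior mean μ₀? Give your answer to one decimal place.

The posterior mean is a precision-weighted average: μ_n = (τ₀μ₀ + τ_data·x̄)/(τ₀+τ_data), with τ₀=1/σ₀² and τ_data=n/σ².
Here τ₀ = 1/116.0 = 0.008621 and τ_data = 21/18.6 = 1.129032, so τ_n = 1.137653.
Rearranging for μ₀: μ₀ = (μ_n·τ_n − τ_data·x̄)/τ₀ = (3.4614·1.137653 − 1.129032·3.5) / 0.008621 = -0.013740/0.008621 ≈ -1.6.

μ₀ = -1.6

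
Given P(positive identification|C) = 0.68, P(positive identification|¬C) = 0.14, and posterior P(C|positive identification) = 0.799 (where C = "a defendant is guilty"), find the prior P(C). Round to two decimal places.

P(C) = 0.45

In odds form, posterior odds = prior odds × likelihood ratio, so prior odds = posterior odds ÷ LR.
Posterior odds = 0.799/(1−0.799) = 3.9751. LR = 0.68/0.14 = 4.8571.
Prior odds = 3.9751/4.8571 = 0.8184, so P(C) = 0.8184/(1+0.8184) ≈ 0.45.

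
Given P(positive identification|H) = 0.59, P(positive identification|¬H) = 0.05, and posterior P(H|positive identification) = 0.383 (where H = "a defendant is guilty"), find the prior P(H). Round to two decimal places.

P(H) = 0.05

In odds form, posterior odds = prior odds × likelihood ratio, so prior odds = posterior odds ÷ LR.
Posterior odds = 0.383/(1−0.383) = 0.6207. LR = 0.59/0.05 = 11.8000.
Prior odds = 0.6207/11.8000 = 0.0526, so P(H) = 0.0526/(1+0.0526) ≈ 0.05.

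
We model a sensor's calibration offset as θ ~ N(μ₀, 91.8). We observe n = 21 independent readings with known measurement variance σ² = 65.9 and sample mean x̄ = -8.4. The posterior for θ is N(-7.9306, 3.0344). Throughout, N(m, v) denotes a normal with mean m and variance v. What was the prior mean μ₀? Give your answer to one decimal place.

The posterior mean is a precision-weighted average: μ_n = (τ₀μ₀ + τ_data·x̄)/(τ₀+τ_data), with τ₀=1/σ₀² and τ_data=n/σ².
Here τ₀ = 1/91.8 = 0.010893 and τ_data = 21/65.9 = 0.318665, so τ_n = 0.329558.
Rearranging for μ₀: μ₀ = (μ_n·τ_n − τ_data·x̄)/τ₀ = (-7.9306·0.329558 − 0.318665·-8.4) / 0.010893 = 0.063193/0.010893 ≈ 5.8.

μ₀ = 5.8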